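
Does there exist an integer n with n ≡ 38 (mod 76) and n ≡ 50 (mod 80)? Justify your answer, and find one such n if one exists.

n = 1330

Here gcd(76, 80) = 4, and both 38 and 50 leave remainder 2 mod 4, so the system is consistent.
Put n = 38 + 76t, so we need 76t ≡ 12 (mod 80), equivalently (divide by 4) 19t ≡ 3 (mod 20).
To invert 19 modulo 20: 20 = 1·19 + 1, 19 = 19·1 + 0, and unwinding, 1 = 20 − 1·19. Thus 19⁻¹ ≡ -1 ≡ 19 (mod 20).
Multiplying by 19: t ≡ 19·3 = 57 ≡ 17 (mod 20).
Then n = 38 + 76·17 = 1330.
Check: 1330 mod 76 = 38, 1330 mod 80 = 50. ✓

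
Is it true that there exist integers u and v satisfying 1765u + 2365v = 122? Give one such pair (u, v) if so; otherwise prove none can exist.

No such integers exist.

Any value of 1765u + 2365v is a multiple of gcd(1765, 2365) = 5.
But 122 = 5·24 + 2, so 5 ∤ 122.
Hence no integers u, v satisfy the equation.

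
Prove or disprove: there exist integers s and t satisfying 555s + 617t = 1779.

555 and 617 are coprime, so 555s + 617t ranges over all of ℤ.
Run the Euclidean algorithm on 617 and 555: 617 = 1·555 + 62, 555 = 8·62 + 59, 62 = 1·59 + 3, 59 = 19·3 + 2, 3 = 1·2 + 1, 2 = 2·1 + 0.
Unwinding: 1 = 3 − 1·2 = 3 − (59 − 19·3) = −59 + 20·3 = −59 + 20·(62 − 1·59) = 20·62 − 21·59 = 20·62 − 21·(555 − 8·62) = −21·555 + 188·62 = −21·555 + 188·(617 − 1·555) = 188·617 − 209·555, i.e. 555·(-209) + 617·188 = 1.
Times 1779: 555·(-371811) + 617·334452 = 1779, so (-371811, 334452) solves it.
Shifting by a multiple of (617, −555) keeps it a solution: s = -371811 + 603·617 = 240, t = 334452 − 603·555 = -213.
Indeed 555·240 + 617·(-213) = 133200 − 131421 = 1779.

s = 240, t = -213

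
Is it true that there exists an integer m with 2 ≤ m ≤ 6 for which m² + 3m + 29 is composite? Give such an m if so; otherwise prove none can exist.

m = 2

At m = 2: 2² + 3·2 + 29 = 39 = 3·13, which is composite.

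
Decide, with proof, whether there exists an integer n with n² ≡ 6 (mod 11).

Computing n² mod 11 for n = 0, 1, …, 5 (enough, by the symmetry n ↦ 11 − n) gives 0, 1, 4, 9, 5, 3.
So the quadratic residues mod 11 are {0, 1, 3, 4, 5, 9}, and 6 is not among them.
Therefore n² ≡ 6 (mod 11) has no solution.

No such integer exists.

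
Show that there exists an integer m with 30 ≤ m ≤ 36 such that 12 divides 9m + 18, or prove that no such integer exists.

m = 30 works, since 9·30 + 18 = 288 = 24·12.

m = 30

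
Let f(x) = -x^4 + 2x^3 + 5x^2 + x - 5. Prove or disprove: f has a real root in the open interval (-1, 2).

Yes, f has a root in the interval.

f(-1) = -4 and f(2) = 17, which have opposite signs.
f is continuous everywhere (it is a polynomial), in particular on [-1, 2].
By the Intermediate Value Theorem, f takes the value 0 somewhere in the open interval.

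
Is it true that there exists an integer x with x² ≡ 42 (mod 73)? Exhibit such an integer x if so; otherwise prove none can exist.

73 is prime, so by Euler's criterion 42 is a square mod 73 iff 42^((73−1)/2) = 42^36 ≡ 1 (mod 73).
Squaring successively (mod 73): 42^2 = 1764 ≡ 12; 42^4 ≡ 12² = 144 ≡ 71; 42^8 ≡ 71² = 5041 ≡ 4; 42^16 ≡ 4² = 16 ≡ 16; 42^32 ≡ 16² = 256 ≡ 37.
Since 36 = 32 + 4, 42^36 ≡ 37 · 71; multiplying out mod 73: 37·71 = 2627 ≡ 72. Thus 42^36 ≡ 72 ≡ −1 (mod 73).
The value −1 means 42 is a non-residue modulo 73, so x² ≡ 42 (mod 73) is impossible.

No such integer exists.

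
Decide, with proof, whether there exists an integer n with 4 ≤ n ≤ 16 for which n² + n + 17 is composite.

At n = 16: 16² + 16 + 17 = 289 = 17·17, which is composite.

n = 16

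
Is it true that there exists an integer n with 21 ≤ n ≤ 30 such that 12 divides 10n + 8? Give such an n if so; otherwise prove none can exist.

Try n = 22: 10·22 + 8 = 228 = 19·12, which is divisible by 12.

n = 22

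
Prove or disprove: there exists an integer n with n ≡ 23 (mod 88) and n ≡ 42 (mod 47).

n = 3191

gcd(88, 47) = 1, so the Chinese Remainder Theorem guarantees exactly one residue class mod 4136 satisfying both.
Write n = 23 + 88t and require 23 + 88t ≡ 42 (mod 47), i.e. 88t ≡ 19 (mod 47).
88 ≡ 41 (mod 47), so this reads 41t ≡ 19 (mod 47). Note 41·39 = 1599 ≡ 1 (mod 47) (as 1599 − 1 = 34·47), so 41⁻¹ ≡ 39.
Multiplying by 39: t ≡ 39·19 = 741 ≡ 36 (mod 47).
With t = 36: n = 23 + 88·36 = 3191.
Check: 3191 mod 88 = 23, 3191 mod 47 = 42. ✓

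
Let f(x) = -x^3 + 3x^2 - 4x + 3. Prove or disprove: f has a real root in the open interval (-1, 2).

f(-1) = 11 and f(2) = -1, which have opposite signs.
Since f is a polynomial it is continuous on [-1, 2].
By the Intermediate Value Theorem f must vanish at some point of (-1, 2).

Such a root exists.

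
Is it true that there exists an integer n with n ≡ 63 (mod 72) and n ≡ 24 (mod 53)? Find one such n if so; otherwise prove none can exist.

The moduli 72 and 53 are coprime, so by the Chinese Remainder Theorem a unique solution modulo 3816 exists.
Any solution of the first congruence is n = 63 + 72t; substituting into the second, 72t ≡ 24 − 63 ≡ 14 (mod 53).
72 ≡ 19 (mod 53), so this reads 19t ≡ 14 (mod 53). Since 19·14 = 266 = 5·53 + 1, the inverse of 19 mod 53 is 14.
Therefore t ≡ 14·14 = 196 ≡ 37 (mod 53).
Taking t = 37 gives n = 63 + 72·37 = 2727.
Verify: 2727 = 37·72 + 63 and 2727 = 51·53 + 24. ✓

n = 2727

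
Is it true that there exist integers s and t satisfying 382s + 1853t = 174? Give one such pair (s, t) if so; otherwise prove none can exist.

s = 893, t = -184

Since gcd(382, 1853) = 1, every integer is an integer combination of 382 and 1853.
Euclidean algorithm: 1853 = 4·382 + 325, 382 = 1·325 + 57, 325 = 5·57 + 40, 57 = 1·40 + 17, 40 = 2·17 + 6, 17 = 2·6 + 5, 6 = 1·5 + 1, 5 = 5·1 + 0.
Back-substituting, 1 = 6 − 1·5 = 6 − (17 − 2·6) = −17 + 3·6 = −17 + 3·(40 − 2·17) = 3·40 − 7·17 = 3·40 − 7·(57 − 1·40) = −7·57 + 10·40 = −7·57 + 10·(325 − 5·57) = 10·325 − 57·57 = 10·325 − 57·(382 − 1·325) = −57·382 + 67·325 = −57·382 + 67·(1853 − 4·382) = 67·1853 − 325·382; that is, 382·(-325) + 1853·67 = 1.
Times 174: 382·(-56550) + 1853·11658 = 174, so (-56550, 11658) solves it.
Shifting by a multiple of (1853, −382) keeps it a solution: s = -56550 + 31·1853 = 893, t = 11658 − 31·382 = -184.
Indeed 382·893 + 1853·(-184) = 341126 − 340952 = 174.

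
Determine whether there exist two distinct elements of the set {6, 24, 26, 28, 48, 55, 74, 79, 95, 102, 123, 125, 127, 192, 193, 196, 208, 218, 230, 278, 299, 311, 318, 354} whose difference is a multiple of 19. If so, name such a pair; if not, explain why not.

6 mod 19 = 6 and 196 mod 19 = 6, so 196 − 6 = 190 = 10·19.

Yes: 6 and 196.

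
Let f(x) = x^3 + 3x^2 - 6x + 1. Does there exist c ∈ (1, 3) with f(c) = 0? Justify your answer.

f(1) = -1 and f(3) = 37, which have opposite signs.
As a polynomial, f is continuous on every closed interval.
By the Intermediate Value Theorem f must vanish at some point of (1, 3).

Yes, such a c exists.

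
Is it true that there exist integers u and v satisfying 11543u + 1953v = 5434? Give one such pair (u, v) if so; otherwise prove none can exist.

Any value of 11543u + 1953v is a multiple of gcd(11543, 1953) = 7.
But 5434 = 7·776 + 2, so 7 ∤ 5434.
Therefore 11543u + 1953v = 5434 has no solution in integers.

There are no such integers.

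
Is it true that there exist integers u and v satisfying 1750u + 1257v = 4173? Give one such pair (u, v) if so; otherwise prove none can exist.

Since gcd(1750, 1257) = 1, every integer is an integer combination of 1750 and 1257.
Dividing repeatedly: 1750 = 1·1257 + 493, 1257 = 2·493 + 271, 493 = 1·271 + 222, 271 = 1·222 + 49, 222 = 4·49 + 26, 49 = 1·26 + 23, 26 = 1·23 + 3, 23 = 7·3 + 2, 3 = 1·2 + 1, 2 = 2·1 + 0.
Back-substituting, 1 = 3 − 1·2 = 3 − (23 − 7·3) = −23 + 8·3 = −23 + 8·(26 − 1·23) = 8·26 − 9·23 = 8·26 − 9·(49 − 1·26) = −9·49 + 17·26 = −9·49 + 17·(222 − 4·49) = 17·222 − 77·49 = 17·222 − 77·(271 − 1·222) = −77·271 + 94·222 = −77·271 + 94·(493 − 1·271) = 94·493 − 171·271 = 94·493 − 171·(1257 − 2·493) = −171·1257 + 436·493 = −171·1257 + 436·(1750 − 1·1257) = 436·1750 − 607·1257; that is, 1750·436 + 1257·(-607) = 1.
Scaling by 4173 gives the particular solution (u, v) = (1819428, -2533011).
Subtracting 1447·1257 from u and adding 1447·1750 to v gives the tidier solution (549, -761).
Indeed 1750·549 + 1257·(-761) = 960750 − 956577 = 4173.

u = 549, v = -761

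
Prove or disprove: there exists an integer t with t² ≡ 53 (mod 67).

No such integer exists.

67 is prime, so by Euler's criterion 53 is a square mod 67 iff 53^((67−1)/2) = 53^33 ≡ 1 (mod 67).
Squaring successively (mod 67): 53^2 = 2809 ≡ 62; 53^4 ≡ 62² = 3844 ≡ 25; 53^8 ≡ 25² = 625 ≡ 22; 53^16 ≡ 22² = 484 ≡ 15; 53^32 ≡ 15² = 225 ≡ 24.
Since 33 = 32 + 1, 53^33 ≡ 24 · 53; multiplying out mod 67: 24·53 = 1272 ≡ 66. Thus 53^33 ≡ 66 ≡ −1 (mod 67).
The value −1 means 53 is a non-residue modulo 67, so t² ≡ 53 (mod 67) is impossible.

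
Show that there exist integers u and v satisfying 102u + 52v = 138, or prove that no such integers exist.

u = 9, v = -15

gcd(102, 52) = 2, and 2 divides 138, so integer solutions exist.
Dividing through by 2 reduces the equation to 51u + 26v = 69.
Run the Euclidean algorithm on 51 and 26: 51 = 1·26 + 25, 26 = 1·25 + 1, 25 = 25·1 + 0.
Back-substituting, 1 = 26 − 1·25 = 26 − (51 − 1·26) = −51 + 2·26; that is, 51·(-1) + 26·2 = 1.
Multiplying through by 69: u = (-1)·69 = -69, v = 2·69 = 138 is a solution.
The general solution is u = -69 + 26k, v = 138 − 51k; taking k = 3 gives the smaller pair u = 9, v = -15.
Check: 102·9 + 52·(-15) = 918 − 780 = 138. ✓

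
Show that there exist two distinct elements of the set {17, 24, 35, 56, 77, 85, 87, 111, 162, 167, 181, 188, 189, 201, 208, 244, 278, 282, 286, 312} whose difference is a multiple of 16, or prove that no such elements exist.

24 and 56 are such a pair.

Both 24 and 56 leave remainder 8 on division by 16; their difference 32 = 2·16 is a multiple of 16.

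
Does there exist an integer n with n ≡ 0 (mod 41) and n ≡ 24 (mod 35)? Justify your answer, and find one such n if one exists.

n = 164

The moduli 41 and 35 are coprime, so by the Chinese Remainder Theorem a unique solution modulo 1435 exists.
Any solution of the first congruence is n = 0 + 41t; substituting into the second, 41t ≡ 24 − 0 ≡ 24 (mod 35).
41 ≡ 6 (mod 35), so this reads 6t ≡ 24 (mod 35). Since 6·6 = 36 = 1·35 + 1, the inverse of 6 mod 35 is 6.
Multiplying by 6: t ≡ 6·24 = 144 ≡ 4 (mod 35).
With t = 4: n = 0 + 41·4 = 164.
Check: 164 mod 41 = 0, 164 mod 35 = 24. ✓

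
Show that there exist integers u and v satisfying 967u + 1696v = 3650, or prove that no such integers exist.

Since gcd(967, 1696) = 1, every integer is an integer combination of 967 and 1696.
Run the Euclidean algorithm on 1696 and 967: 1696 = 1·967 + 729, 967 = 1·729 + 238, 729 = 3·238 + 15, 238 = 15·15 + 13, 15 = 1·13 + 2, 13 = 6·2 + 1, 2 = 2·1 + 0.
Working back up the chain: 1 = 13 − 6·2 = 13 − 6·(15 − 1·13) = −6·15 + 7·13 = −6·15 + 7·(238 − 15·15) = 7·238 − 111·15 = 7·238 − 111·(729 − 3·238) = −111·729 + 340·238 = −111·729 + 340·(967 − 1·729) = 340·967 − 451·729 = 340·967 − 451·(1696 − 1·967) = −451·1696 + 791·967. So 967·791 + 1696·(-451) = 1.
Times 3650: 967·2887150 + 1696·(-1646150) = 3650, so (2887150, -1646150) solves it.
Subtracting 1702·1696 from u and adding 1702·967 to v gives the tidier solution (558, -316).
Check: 967·558 + 1696·(-316) = 539586 − 535936 = 3650. ✓

u = 558, v = -316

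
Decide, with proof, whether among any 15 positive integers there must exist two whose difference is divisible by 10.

Yes.

Each integer lies in one of the 10 residue classes modulo 10.
Placing 15 integers into 10 classes, some class receives at least two — say a and b.
Then a ≡ b (mod 10), i.e. 10 ∣ (a − b).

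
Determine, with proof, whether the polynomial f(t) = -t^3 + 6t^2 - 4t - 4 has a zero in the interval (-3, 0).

f(-3) = 89 and f(0) = -4, which have opposite signs.
f is continuous everywhere (it is a polynomial), in particular on [-3, 0].
By the Intermediate Value Theorem, f takes the value 0 somewhere in the open interval.

Such a root exists.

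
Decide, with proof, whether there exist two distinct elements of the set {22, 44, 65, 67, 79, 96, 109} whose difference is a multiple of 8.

Two integers differ by a multiple of 8 exactly when they have the same residue mod 8. The residues are 22↦6, 44↦4, 65↦1, 67↦3, 79↦7, 96↦0, 109↦5.
These 7 residues are pairwise different, hence no difference of two elements is divisible by 8.

There is no such pair.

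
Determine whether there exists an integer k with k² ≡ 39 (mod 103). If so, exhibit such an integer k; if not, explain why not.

No, no such integer exists.

Apply Euler's criterion with the prime 103: 39 is a quadratic residue iff 39^51 ≡ 1 (mod 103), and a non-residue iff it is ≡ −1.
Repeated squaring mod 103: 39^2 = 1521 ≡ 79; 39^4 ≡ 79² = 6241 ≡ 61; 39^8 ≡ 61² = 3721 ≡ 13; 39^16 ≡ 13² = 169 ≡ 66; 39^32 ≡ 66² = 4356 ≡ 30.
Since 51 = 32 + 16 + 2 + 1, 39^51 ≡ 30 · 66 · 79 · 39; multiplying out mod 103: 30·66 = 1980 ≡ 23, then 23·79 = 1817 ≡ 66, then 66·39 = 2574 ≡ 102. Thus 39^51 ≡ 102 ≡ −1 (mod 103).
The value −1 means 39 is a non-residue modulo 103, so k² ≡ 39 (mod 103) is impossible.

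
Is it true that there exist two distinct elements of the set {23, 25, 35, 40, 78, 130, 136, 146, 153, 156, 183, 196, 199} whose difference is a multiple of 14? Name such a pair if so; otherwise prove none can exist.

No, no such pair exists.

Reduce each element modulo 14: 23↦9, 25↦11, 35↦7, 40↦12, 78↦8, 130↦4, 136↦10, 146↦6, 153↦13, 156↦2, 183↦1, 196↦0, 199↦3.
No residue repeats among the 13 elements, so no pair has difference ≡ 0 (mod 14).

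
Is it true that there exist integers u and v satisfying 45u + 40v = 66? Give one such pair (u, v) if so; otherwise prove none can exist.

gcd(45, 40) = 5, so every integer of the form 45u + 40v is a multiple of 5.
However 66 leaves remainder 1 on division by 5.
Hence no integers u, v satisfy the equation.

There are no such integers.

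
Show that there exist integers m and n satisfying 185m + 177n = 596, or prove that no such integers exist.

m = 163, n = -167

Since gcd(185, 177) = 1, every integer is an integer combination of 185 and 177.
Dividing repeatedly: 185 = 1·177 + 8, 177 = 22·8 + 1, 8 = 8·1 + 0.
Working back up the chain: 1 = 177 − 22·8 = 177 − 22·(185 − 1·177) = −22·185 + 23·177. So 185·(-22) + 177·23 = 1.
Times 596: 185·(-13112) + 177·13708 = 596, so (-13112, 13708) solves it.
Adding 75·177 to m and subtracting 75·185 from n gives the tidier solution (163, -167).
Indeed 185·163 + 177·(-167) = 30155 − 29559 = 596.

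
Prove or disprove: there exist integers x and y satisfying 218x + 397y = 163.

x = 385, y = -211

Since gcd(218, 397) = 1, every integer is an integer combination of 218 and 397.
Dividing repeatedly: 397 = 1·218 + 179, 218 = 1·179 + 39, 179 = 4·39 + 23, 39 = 1·23 + 16, 23 = 1·16 + 7, 16 = 2·7 + 2, 7 = 3·2 + 1, 2 = 2·1 + 0.
Unwinding: 1 = 7 − 3·2 = 7 − 3·(16 − 2·7) = −3·16 + 7·7 = −3·16 + 7·(23 − 1·16) = 7·23 − 10·16 = 7·23 − 10·(39 − 1·23) = −10·39 + 17·23 = −10·39 + 17·(179 − 4·39) = 17·179 − 78·39 = 17·179 − 78·(218 − 1·179) = −78·218 + 95·179 = −78·218 + 95·(397 − 1·218) = 95·397 − 173·218, i.e. 218·(-173) + 397·95 = 1.
Scaling by 163 gives the particular solution (x, y) = (-28199, 15485).
Shifting by a multiple of (397, −218) keeps it a solution: x = -28199 + 72·397 = 385, y = 15485 − 72·218 = -211.
Indeed 218·385 + 397·(-211) = 83930 − 83767 = 163.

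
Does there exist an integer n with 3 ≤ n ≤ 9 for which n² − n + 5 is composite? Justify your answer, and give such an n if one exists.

At n = 9: 9² − 9 + 5 = 77 = 7·11, which is composite.

n = 9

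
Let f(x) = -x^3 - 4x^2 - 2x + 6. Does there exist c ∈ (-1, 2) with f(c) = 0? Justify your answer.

f(-1) = 5 and f(2) = -22, which have opposite signs.
As a polynomial, f is continuous on every closed interval.
By the Intermediate Value Theorem, f takes the value 0 somewhere in the open interval.

Yes, such a c exists.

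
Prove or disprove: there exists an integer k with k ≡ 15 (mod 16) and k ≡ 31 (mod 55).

gcd(16, 55) = 1, so the Chinese Remainder Theorem guarantees exactly one residue class mod 880 satisfying both.
Write k = 15 + 16t and require 15 + 16t ≡ 31 (mod 55), i.e. 16t ≡ 16 (mod 55).
Invert 16 mod 55 by the Euclidean algorithm: 55 = 3·16 + 7, 16 = 2·7 + 2, 7 = 3·2 + 1, 2 = 2·1 + 0; back-substituting, 1 = 7 − 3·2 = 7 − 3·(16 − 2·7) = −3·16 + 7·7 = −3·16 + 7·(55 − 3·16) = 7·55 − 24·16. Hence 16·(-24) ≡ 1, so 16⁻¹ ≡ -24 ≡ 31 (mod 55).
Multiplying by 31: t ≡ 31·16 = 496 ≡ 1 (mod 55).
Taking t = 1 gives k = 15 + 16·1 = 31.
Verify: 31 = 1·16 + 15 and 31 = 0·55 + 31. ✓

k = 31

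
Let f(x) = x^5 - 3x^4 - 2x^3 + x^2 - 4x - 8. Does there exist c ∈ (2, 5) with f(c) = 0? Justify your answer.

Yes, f has a root in the interval.

f(2) = -44 and f(5) = 997, which have opposite signs.
As a polynomial, f is continuous on every closed interval.
So by the Intermediate Value Theorem there is a c strictly between 2 and 5 with f(c) = 0.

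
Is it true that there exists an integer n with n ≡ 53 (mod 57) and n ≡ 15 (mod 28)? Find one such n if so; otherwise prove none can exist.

n = 1079

Since 57 and 28 share no common factor, CRT says the pair of congruences has a solution (unique mod 1596).
Write n = 53 + 57t and require 53 + 57t ≡ 15 (mod 28), i.e. 57t ≡ 18 (mod 28).
57 ≡ 1 (mod 28), so this reads 1t ≡ 18 (mod 28). So t ≡ 18 (mod 28).
With t = 18: n = 53 + 57·18 = 1079.
Verify: 1079 = 18·57 + 53 and 1079 = 38·28 + 15. ✓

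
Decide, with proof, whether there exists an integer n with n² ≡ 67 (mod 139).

n = 22

n = 22 works: 22² = 484, and 484 − 67 = 417 = 3·139.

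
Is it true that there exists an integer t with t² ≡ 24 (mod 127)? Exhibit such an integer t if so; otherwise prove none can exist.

No, no such integer exists.

127 is prime, so by Euler's criterion 24 is a square mod 127 iff 24^((127−1)/2) = 24^63 ≡ 1 (mod 127).
Repeated squaring mod 127: 24^2 = 576 ≡ 68; 24^4 ≡ 68² = 4624 ≡ 52; 24^8 ≡ 52² = 2704 ≡ 37; 24^16 ≡ 37² = 1369 ≡ 99; 24^32 ≡ 99² = 9801 ≡ 22.
Since 63 = 32 + 16 + 8 + 4 + 2 + 1, 24^63 ≡ 22 · 99 · 37 · 52 · 68 · 24; multiplying out mod 127: 22·99 = 2178 ≡ 19, then 19·37 = 703 ≡ 68, then 68·52 = 3536 ≡ 107, then 107·68 = 7276 ≡ 37, then 37·24 = 888 ≡ 126. Thus 24^63 ≡ 126 ≡ −1 (mod 127).
The value −1 means 24 is a non-residue modulo 127, so t² ≡ 24 (mod 127) is impossible.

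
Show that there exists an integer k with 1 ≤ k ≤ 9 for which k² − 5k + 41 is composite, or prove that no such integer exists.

k = 7

At k = 7: 7² − 5·7 + 41 = 55 = 5·11, which is composite.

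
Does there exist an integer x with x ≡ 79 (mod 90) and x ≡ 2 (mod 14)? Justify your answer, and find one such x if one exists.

No such integer exists.

Both moduli are multiples of 2 = gcd(90, 14), so any solution would satisfy x ≡ 79 and x ≡ 2 modulo 2 simultaneously.
But 79 mod 2 = 1 while 2 mod 2 = 0, a contradiction.
Therefore no such x exists.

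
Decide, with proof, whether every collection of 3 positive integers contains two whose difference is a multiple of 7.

Try 3 consecutive integers, 2, 3, 4. Their remainders mod 7 are 2, 3, 4 — pairwise different, as any 3 ≤ 7 consecutive integers have distinct residues.
Any two of them differ by at most 2 < 7 and by at least 1, so no difference is a multiple of 7.

No, the set {2, 3, 4} is a counterexample.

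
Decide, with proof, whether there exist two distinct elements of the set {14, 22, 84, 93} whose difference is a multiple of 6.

Two integers differ by a multiple of 6 exactly when they have the same residue mod 6. The residues are 14↦2, 22↦4, 84↦0, 93↦3.
These 4 residues are pairwise different, hence no difference of two elements is divisible by 6.

There is no such pair.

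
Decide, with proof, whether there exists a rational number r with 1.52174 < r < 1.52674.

r = 29/19

Multiplying by 19: 19·1.52174 = 28.91306 and 19·1.52674 = 29.00806, so the integer 29 lies strictly between them.
Dividing back, 1.52174 < 29/19 < 1.52674, and 29/19 is rational.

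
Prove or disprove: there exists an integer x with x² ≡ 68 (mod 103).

x = 45

x = 45 works: 45² = 2025, and 2025 − 68 = 1957 = 19·103.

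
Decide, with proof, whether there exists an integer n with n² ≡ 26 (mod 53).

53 is prime, so by Euler's criterion 26 is a square mod 53 iff 26^((53−1)/2) = 26^26 ≡ 1 (mod 53).
Repeated squaring mod 53: 26^2 = 676 ≡ 40; 26^4 ≡ 40² = 1600 ≡ 10; 26^8 ≡ 10² = 100 ≡ 47; 26^16 ≡ 47² = 2209 ≡ 36.
Since 26 = 16 + 8 + 2, 26^26 ≡ 36 · 47 · 40; multiplying out mod 53: 36·47 = 1692 ≡ 49, then 49·40 = 1960 ≡ 52. Thus 26^26 ≡ 52 ≡ −1 (mod 53).
The value −1 means 26 is a non-residue modulo 53, so n² ≡ 26 (mod 53) is impossible.

There is no such integer.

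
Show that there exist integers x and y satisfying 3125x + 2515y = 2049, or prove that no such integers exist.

gcd(3125, 2515) = 5, so every integer of the form 3125x + 2515y is a multiple of 5.
However 2049 leaves remainder 4 on division by 5.
Hence no integers x, y satisfy the equation.

No, no such integers exist.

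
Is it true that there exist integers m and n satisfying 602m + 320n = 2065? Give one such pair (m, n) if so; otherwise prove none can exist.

Any value of 602m + 320n is a multiple of gcd(602, 320) = 2.
But 2065 is not a multiple of 2 (it leaves remainder 1).
Therefore 602m + 320n = 2065 has no solution in integers.

There are no such integers.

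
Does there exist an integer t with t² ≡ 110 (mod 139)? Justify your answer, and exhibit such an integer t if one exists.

Apply Euler's criterion with the prime 139: 110 is a quadratic residue iff 110^69 ≡ 1 (mod 139), and a non-residue iff it is ≡ −1.
Repeated squaring mod 139: 110^2 = 12100 ≡ 7; 110^4 ≡ 7² = 49 ≡ 49; 110^8 ≡ 49² = 2401 ≡ 38; 110^16 ≡ 38² = 1444 ≡ 54; 110^32 ≡ 54² = 2916 ≡ 136; 110^64 ≡ 136² = 18496 ≡ 9.
Since 69 = 64 + 4 + 1, 110^69 ≡ 9 · 49 · 110; multiplying out mod 139: 9·49 = 441 ≡ 24, then 24·110 = 2640 ≡ 138. Thus 110^69 ≡ 138 ≡ −1 (mod 139).
The value −1 means 110 is a non-residue modulo 139, so t² ≡ 110 (mod 139) is impossible.

No such integer exists.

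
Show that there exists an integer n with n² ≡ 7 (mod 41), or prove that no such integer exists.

41 is prime, so by Euler's criterion 7 is a square mod 41 iff 7^((41−1)/2) = 7^20 ≡ 1 (mod 41).
Squaring successively (mod 41): 7^2 = 49 ≡ 8; 7^4 ≡ 8² = 64 ≡ 23; 7^8 ≡ 23² = 529 ≡ 37; 7^16 ≡ 37² = 1369 ≡ 16.
Since 20 = 16 + 4, 7^20 ≡ 16 · 23; multiplying out mod 41: 16·23 = 368 ≡ 40. Thus 7^20 ≡ 40 ≡ −1 (mod 41).
The value −1 means 7 is a non-residue modulo 41, so n² ≡ 7 (mod 41) is impossible.

No, no such integer exists.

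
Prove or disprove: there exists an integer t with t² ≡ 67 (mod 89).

t = 44 works: 44² = 1936, and 1936 − 67 = 1869 = 21·89.

t = 44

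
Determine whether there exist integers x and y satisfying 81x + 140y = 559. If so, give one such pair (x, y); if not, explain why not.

Since gcd(81, 140) = 1, every integer is an integer combination of 81 and 140.
Run the Euclidean algorithm on 140 and 81: 140 = 1·81 + 59, 81 = 1·59 + 22, 59 = 2·22 + 15, 22 = 1·15 + 7, 15 = 2·7 + 1, 7 = 7·1 + 0.
Working back up the chain: 1 = 15 − 2·7 = 15 − 2·(22 − 1·15) = −2·22 + 3·15 = −2·22 + 3·(59 − 2·22) = 3·59 − 8·22 = 3·59 − 8·(81 − 1·59) = −8·81 + 11·59 = −8·81 + 11·(140 − 1·81) = 11·140 − 19·81. So 81·(-19) + 140·11 = 1.
Multiplying through by 559: x = (-19)·559 = -10621, y = 11·559 = 6149 is a solution.
Adding 76·140 to x and subtracting 76·81 from y gives the tidier solution (19, -7).
Check: 81·19 + 140·(-7) = 1539 − 980 = 559. ✓

x = 19, y = -7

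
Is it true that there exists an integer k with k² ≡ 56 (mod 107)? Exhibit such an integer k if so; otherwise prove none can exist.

k = 22

k = 22 works: 22² = 484, and 484 − 56 = 428 = 4·107.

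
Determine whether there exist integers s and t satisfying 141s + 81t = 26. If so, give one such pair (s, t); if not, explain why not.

There are no such integers.

Any value of 141s + 81t is a multiple of gcd(141, 81) = 3.
But 26 is not a multiple of 3 (it leaves remainder 2).
Hence no integers s, t satisfy the equation.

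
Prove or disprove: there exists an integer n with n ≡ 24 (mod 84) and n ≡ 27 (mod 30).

Both moduli are multiples of 6 = gcd(84, 30), so any solution would satisfy n ≡ 24 and n ≡ 27 modulo 6 simultaneously.
But 24 mod 6 = 0 while 27 mod 6 = 3, a contradiction.
So no integer satisfies both congruences.

There is no such integer.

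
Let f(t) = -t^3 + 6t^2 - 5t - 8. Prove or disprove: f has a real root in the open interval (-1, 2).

f(-1) = 4 and f(2) = -2, which have opposite signs.
As a polynomial, f is continuous on every closed interval.
By the Intermediate Value Theorem f must vanish at some point of (-1, 2).

Such a root exists.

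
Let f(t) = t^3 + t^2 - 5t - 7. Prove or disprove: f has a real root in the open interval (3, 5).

f(3) = 14 and f(5) = 118, both positive, so a sign-change argument is unavailable; we show f keeps this sign on the whole interval.
Shift to the endpoint 3: with t = 3 + u (0 < u < 2), one computes f(3 + u) = u^3 + 10u^2 + 28u + 14.
The nonzero coefficients here are all positive, so for u > 0 every term is positive (or zero), and the constant term 14 is strictly positive.
So f is strictly positive on (3, 5); no root exists in the interval.

No.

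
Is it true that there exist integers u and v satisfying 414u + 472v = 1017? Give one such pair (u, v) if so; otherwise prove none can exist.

Any value of 414u + 472v is a multiple of gcd(414, 472) = 2.
However 1017 leaves remainder 1 on division by 2.
Hence no integers u, v satisfy the equation.

No, no such integers exist.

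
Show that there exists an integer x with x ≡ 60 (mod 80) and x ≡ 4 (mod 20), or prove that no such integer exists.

No, no such integer exists.

Both moduli are multiples of 20 = gcd(80, 20), so any solution would satisfy x ≡ 60 and x ≡ 4 modulo 20 simultaneously.
However 60 ≡ 0 and 4 ≡ 4 (mod 20), and 0 ≠ 4.
So no integer satisfies both congruences.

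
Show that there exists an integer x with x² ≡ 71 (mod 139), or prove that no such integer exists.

Take x = 99. Then 99² = 9801 = 70·139 + 71, so 99² ≡ 71 (mod 139).

x = 99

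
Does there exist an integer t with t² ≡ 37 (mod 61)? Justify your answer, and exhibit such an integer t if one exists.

61 is prime, so by Euler's criterion 37 is a square mod 61 iff 37^((61−1)/2) = 37^30 ≡ 1 (mod 61).
Squaring successively (mod 61): 37^2 = 1369 ≡ 27; 37^4 ≡ 27² = 729 ≡ 58; 37^8 ≡ 58² = 3364 ≡ 9; 37^16 ≡ 9² = 81 ≡ 20.
Since 30 = 16 + 8 + 4 + 2, 37^30 ≡ 20 · 9 · 58 · 27; multiplying out mod 61: 20·9 = 180 ≡ 58, then 58·58 = 3364 ≡ 9, then 9·27 = 243 ≡ 60. Thus 37^30 ≡ 60 ≡ −1 (mod 61).
The value −1 means 37 is a non-residue modulo 61, so t² ≡ 37 (mod 61) is impossible.

There is no such integer.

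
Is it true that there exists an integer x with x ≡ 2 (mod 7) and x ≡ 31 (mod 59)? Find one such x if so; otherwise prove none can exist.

The moduli 7 and 59 are coprime, so by the Chinese Remainder Theorem a unique solution modulo 413 exists.
Write x = 2 + 7t and require 2 + 7t ≡ 31 (mod 59), i.e. 7t ≡ 29 (mod 59).
Note 7·17 = 119 ≡ 1 (mod 59) (as 119 − 1 = 2·59), so 7⁻¹ ≡ 17.
Therefore t ≡ 17·29 = 493 ≡ 21 (mod 59).
With t = 21: x = 2 + 7·21 = 149.
Verify: 149 = 21·7 + 2 and 149 = 2·59 + 31. ✓

x = 149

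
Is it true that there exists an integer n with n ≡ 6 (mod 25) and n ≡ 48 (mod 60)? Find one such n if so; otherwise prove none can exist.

Reduce both congruences modulo 5, which divides 25 and 60: they say n ≡ 6 (mod 5) and n ≡ 48 (mod 5).
But 6 mod 5 = 1 while 48 mod 5 = 3, a contradiction.
Therefore no such n exists.

There is no such integer.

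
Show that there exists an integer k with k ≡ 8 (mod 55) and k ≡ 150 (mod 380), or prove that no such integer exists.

gcd(55, 380) = 5. If k ≡ 8 (mod 55) and k ≡ 150 (mod 380), then k ≡ 8 (mod 5) and k ≡ 150 (mod 5).
These are incompatible: 8 − 150 = -142 is not divisible by 5.
Therefore no such k exists.

No such integer exists.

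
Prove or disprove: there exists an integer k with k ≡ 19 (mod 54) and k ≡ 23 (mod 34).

k = 397

The moduli are not coprime: gcd(54, 34) = 2. Compatibility requires 2 ∣ (23 − 19) = 4, which holds, so solutions exist.
Step through k = 19, 19 + 54, 19 + 2·54, …: the values 19, 73, 127, 181, 235, 289, 343, 397 reduce mod 34 to 19, 5, 25, 11, 31, 17, 3, 23. The value 397 hits 23.
Verify: 397 = 7·54 + 19 and 397 = 11·34 + 23. ✓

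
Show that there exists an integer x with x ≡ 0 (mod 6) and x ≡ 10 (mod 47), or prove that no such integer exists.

The moduli 6 and 47 are coprime, so by the Chinese Remainder Theorem a unique solution modulo 282 exists.
Any solution of the first congruence is x = 0 + 6t; substituting into the second, 6t ≡ 10 − 0 ≡ 10 (mod 47).
Note 6·8 = 48 ≡ 1 (mod 47) (as 48 − 1 = 1·47), so 6⁻¹ ≡ 8.
Multiplying by 8: t ≡ 8·10 = 80 ≡ 33 (mod 47).
Taking t = 33 gives x = 0 + 6·33 = 198.
Check: 198 mod 6 = 0, 198 mod 47 = 10. ✓

x = 198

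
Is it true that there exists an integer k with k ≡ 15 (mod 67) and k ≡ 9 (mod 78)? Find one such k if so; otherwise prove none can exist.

Since 67 and 78 share no common factor, CRT says the pair of congruences has a solution (unique mod 5226).
Any solution of the first congruence is k = 15 + 67t; substituting into the second, 67t ≡ 9 − 15 ≡ 72 (mod 78).
Since 67·7 = 469 = 6·78 + 1, the inverse of 67 mod 78 is 7.
Multiplying by 7: t ≡ 7·72 = 504 ≡ 36 (mod 78).
Taking t = 36 gives k = 15 + 67·36 = 2427.
Verify: 2427 = 36·67 + 15 and 2427 = 31·78 + 9. ✓

k = 2427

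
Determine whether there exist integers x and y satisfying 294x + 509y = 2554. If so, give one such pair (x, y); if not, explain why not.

x = 26, y = -10

Since gcd(294, 509) = 1, every integer is an integer combination of 294 and 509.
Run the Euclidean algorithm on 509 and 294: 509 = 1·294 + 215, 294 = 1·215 + 79, 215 = 2·79 + 57, 79 = 1·57 + 22, 57 = 2·22 + 13, 22 = 1·13 + 9, 13 = 1·9 + 4, 9 = 2·4 + 1, 4 = 4·1 + 0.
Working back up the chain: 1 = 9 − 2·4 = 9 − 2·(13 − 1·9) = −2·13 + 3·9 = −2·13 + 3·(22 − 1·13) = 3·22 − 5·13 = 3·22 − 5·(57 − 2·22) = −5·57 + 13·22 = −5·57 + 13·(79 − 1·57) = 13·79 − 18·57 = 13·79 − 18·(215 − 2·79) = −18·215 + 49·79 = −18·215 + 49·(294 − 1·215) = 49·294 − 67·215 = 49·294 − 67·(509 − 1·294) = −67·509 + 116·294. So 294·116 + 509·(-67) = 1.
Times 2554: 294·296264 + 509·(-171118) = 2554, so (296264, -171118) solves it.
Subtracting 582·509 from x and adding 582·294 to y gives the tidier solution (26, -10).
Check: 294·26 + 509·(-10) = 7644 − 5090 = 2554. ✓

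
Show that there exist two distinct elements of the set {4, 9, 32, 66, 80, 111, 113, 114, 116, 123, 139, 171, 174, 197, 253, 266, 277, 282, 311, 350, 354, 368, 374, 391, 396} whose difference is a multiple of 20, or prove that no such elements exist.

Reduce each element mod 20: 4↦4, 9↦9, 32↦12, 66↦6, 80↦0, 111↦11, 113↦13, 114↦14, 116↦16, 123↦3, 139↦19, 171↦11, 174↦14, 197↦17, 253↦13, 266↦6, 277↦17, 282↦2, 311↦11, 350↦10, 354↦14, 368↦8, 374↦14, 391↦11, 396↦16. The residue 6 repeats (at 66 and 266), and 266 − 66 = 200 = 10·20.

Yes: 66 and 266.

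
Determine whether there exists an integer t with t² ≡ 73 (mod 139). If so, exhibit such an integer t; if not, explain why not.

Apply Euler's criterion with the prime 139: 73 is a quadratic residue iff 73^69 ≡ 1 (mod 139), and a non-residue iff it is ≡ −1.
Repeated squaring mod 139: 73^2 = 5329 ≡ 47; 73^4 ≡ 47² = 2209 ≡ 124; 73^8 ≡ 124² = 15376 ≡ 86; 73^16 ≡ 86² = 7396 ≡ 29; 73^32 ≡ 29² = 841 ≡ 7; 73^64 ≡ 7² = 49 ≡ 49.
Since 69 = 64 + 4 + 1, 73^69 ≡ 49 · 124 · 73; multiplying out mod 139: 49·124 = 6076 ≡ 99, then 99·73 = 7227 ≡ 138. Thus 73^69 ≡ 138 ≡ −1 (mod 139).
By Euler's criterion 73 is a quadratic non-residue mod 139: no t satisfies t² ≡ 73 (mod 139).

No such integer exists.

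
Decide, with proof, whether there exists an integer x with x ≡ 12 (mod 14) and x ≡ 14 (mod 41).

gcd(14, 41) = 1, so the Chinese Remainder Theorem guarantees exactly one residue class mod 574 satisfying both.
Write x = 12 + 14t and require 12 + 14t ≡ 14 (mod 41), i.e. 14t ≡ 2 (mod 41).
Invert 14 mod 41 by the Euclidean algorithm: 41 = 2·14 + 13, 14 = 1·13 + 1, 13 = 13·1 + 0; back-substituting, 1 = 14 − 1·13 = 14 − (41 − 2·14) = −41 + 3·14. Hence 14·3 ≡ 1, so 14⁻¹ ≡ 3 (mod 41).
Therefore t ≡ 3·2 = 6 (mod 41).
With t = 6: x = 12 + 14·6 = 96.
Verify: 96 = 6·14 + 12 and 96 = 2·41 + 14. ✓

x = 96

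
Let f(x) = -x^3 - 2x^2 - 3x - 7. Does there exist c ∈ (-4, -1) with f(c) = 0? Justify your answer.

Yes, f has a root in the interval.

f(-4) = 37 and f(-1) = -5, which have opposite signs.
As a polynomial, f is continuous on every closed interval.
By the Intermediate Value Theorem, f takes the value 0 somewhere in the open interval.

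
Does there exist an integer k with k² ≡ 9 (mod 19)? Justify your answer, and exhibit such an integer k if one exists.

k = 3

Take k = 3. Then 3² = 9, and since 0 ≤ 9 < 19 this is already reduced: 3² ≡ 9 (mod 19).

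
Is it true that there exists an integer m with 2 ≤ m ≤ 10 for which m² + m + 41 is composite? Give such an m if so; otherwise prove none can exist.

The values for m = 2, 3, …, 10 are 47, 53, 61, 71, 83, 97, 113, 131, 151, and each of these is prime.
So no value in the range makes the expression composite.

No such integer m in that range exists.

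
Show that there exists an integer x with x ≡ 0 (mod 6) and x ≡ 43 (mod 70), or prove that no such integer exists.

No such integer exists.

gcd(6, 70) = 2. If x ≡ 0 (mod 6) and x ≡ 43 (mod 70), then x ≡ 0 (mod 2) and x ≡ 43 (mod 2).
But 0 mod 2 = 0 while 43 mod 2 = 1, a contradiction.
Hence the system has no solution.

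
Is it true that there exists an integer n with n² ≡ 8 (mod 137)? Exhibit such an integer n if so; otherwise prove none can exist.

Take n = 75. Then 75² = 5625 = 41·137 + 8, so 75² ≡ 8 (mod 137).

n = 75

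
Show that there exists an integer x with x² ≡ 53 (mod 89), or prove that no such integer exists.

x = 26

Take x = 26. Then 26² = 676 = 7·89 + 53, so 26² ≡ 53 (mod 89).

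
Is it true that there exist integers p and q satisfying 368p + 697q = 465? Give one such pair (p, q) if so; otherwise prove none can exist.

Since gcd(368, 697) = 1, every integer is an integer combination of 368 and 697.
Euclidean algorithm: 697 = 1·368 + 329, 368 = 1·329 + 39, 329 = 8·39 + 17, 39 = 2·17 + 5, 17 = 3·5 + 2, 5 = 2·2 + 1, 2 = 2·1 + 0.
Unwinding: 1 = 5 − 2·2 = 5 − 2·(17 − 3·5) = −2·17 + 7·5 = −2·17 + 7·(39 − 2·17) = 7·39 − 16·17 = 7·39 − 16·(329 − 8·39) = −16·329 + 135·39 = −16·329 + 135·(368 − 1·329) = 135·368 − 151·329 = 135·368 − 151·(697 − 1·368) = −151·697 + 286·368, i.e. 368·286 + 697·(-151) = 1.
Scaling by 465 gives the particular solution (p, q) = (132990, -70215).
The general solution is p = 132990 + 697k, q = -70215 − 368k; taking k = -190 gives the smaller pair p = 560, q = -295.
Indeed 368·560 + 697·(-295) = 206080 − 205615 = 465.

p = 560, q = -295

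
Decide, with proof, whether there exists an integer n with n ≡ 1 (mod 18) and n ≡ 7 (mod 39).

n = 163

The moduli are not coprime: gcd(18, 39) = 3. Compatibility requires 3 ∣ (7 − 1) = 6, which holds, so solutions exist.
Put n = 1 + 18t, so we need 18t ≡ 6 (mod 39), equivalently (divide by 3) 6t ≡ 2 (mod 13).
Since 6·11 = 66 = 5·13 + 1, the inverse of 6 mod 13 is 11.
Therefore t ≡ 11·2 = 22 ≡ 9 (mod 13).
Then n = 1 + 18·9 = 163.
Verify: 163 = 9·18 + 1 and 163 = 4·39 + 7. ✓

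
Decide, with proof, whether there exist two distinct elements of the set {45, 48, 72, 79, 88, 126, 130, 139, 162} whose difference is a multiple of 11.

Residues mod 11: 45↦1, 48↦4, 72↦6, 79↦2, 88↦0, 126↦5, 130↦9, 139↦7, 162↦8.
These 9 residues are pairwise different, hence no difference of two elements is divisible by 11.

No, no such pair exists.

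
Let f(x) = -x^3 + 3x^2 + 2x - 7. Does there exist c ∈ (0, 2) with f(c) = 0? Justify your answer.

Yes, such a c exists.

f(0) = -7 and f(2) = 1, which have opposite signs.
As a polynomial, f is continuous on every closed interval.
So by the Intermediate Value Theorem there is a c strictly between 0 and 2 with f(c) = 0.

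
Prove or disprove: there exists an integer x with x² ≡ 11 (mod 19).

x = 12

x = 12 works: 12² = 144, and 144 − 11 = 133 = 7·19.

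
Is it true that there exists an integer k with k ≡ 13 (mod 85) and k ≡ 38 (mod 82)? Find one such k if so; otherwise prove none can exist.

k = 5368

gcd(85, 82) = 1, so the Chinese Remainder Theorem guarantees exactly one residue class mod 6970 satisfying both.
Any solution of the first congruence is k = 13 + 85t; substituting into the second, 85t ≡ 38 − 13 ≡ 25 (mod 82).
85 ≡ 3 (mod 82), so this reads 3t ≡ 25 (mod 82). To invert 3 modulo 82: 82 = 27·3 + 1, 3 = 3·1 + 0, and unwinding, 1 = 82 − 27·3. Thus 3⁻¹ ≡ -27 ≡ 55 (mod 82).
Therefore t ≡ 55·25 = 1375 ≡ 63 (mod 82).
With t = 63: k = 13 + 85·63 = 5368.
Verify: 5368 = 63·85 + 13 and 5368 = 65·82 + 38. ✓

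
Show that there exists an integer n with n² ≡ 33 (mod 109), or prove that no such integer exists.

Apply Euler's criterion with the prime 109: 33 is a quadratic residue iff 33^54 ≡ 1 (mod 109), and a non-residue iff it is ≡ −1.
Squaring successively (mod 109): 33^2 = 1089 ≡ 108; 33^4 ≡ 108² = 11664 ≡ 1; 33^8 ≡ 1² = 1 ≡ 1; 33^16 ≡ 1² = 1 ≡ 1; 33^32 ≡ 1² = 1 ≡ 1.
Since 54 = 32 + 16 + 4 + 2, 33^54 ≡ 1 · 1 · 1 · 108; multiplying out mod 109: 1·1 = 1 ≡ 1, then 1·1 = 1 ≡ 1, then 1·108 = 108 ≡ 108. Thus 33^54 ≡ 108 ≡ −1 (mod 109).
By Euler's criterion 33 is a quadratic non-residue mod 109: no n satisfies n² ≡ 33 (mod 109).

No such integer exists.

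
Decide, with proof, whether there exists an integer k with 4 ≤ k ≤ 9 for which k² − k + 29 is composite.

k = 8

At k = 8: 8² − 8 + 29 = 85 = 5·17, which is composite.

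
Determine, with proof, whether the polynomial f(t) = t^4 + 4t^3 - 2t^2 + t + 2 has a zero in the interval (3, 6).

No such root exists.

f(3) = 176 and f(6) = 2096, both positive, so a sign-change argument is unavailable; we show f keeps this sign on the whole interval.
Substitute t = 3 + u, where 0 < u < 3 on the interval. Expanding, f(3 + u) = u^4 + 16u^3 + 88u^2 + 205u + 176.
All 5 nonzero coefficients of this polynomial in u are positive; hence for u > 0 the value is a sum of positive terms (the constant 176 among them).
So f is strictly positive on (3, 6); no root exists in the interval.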